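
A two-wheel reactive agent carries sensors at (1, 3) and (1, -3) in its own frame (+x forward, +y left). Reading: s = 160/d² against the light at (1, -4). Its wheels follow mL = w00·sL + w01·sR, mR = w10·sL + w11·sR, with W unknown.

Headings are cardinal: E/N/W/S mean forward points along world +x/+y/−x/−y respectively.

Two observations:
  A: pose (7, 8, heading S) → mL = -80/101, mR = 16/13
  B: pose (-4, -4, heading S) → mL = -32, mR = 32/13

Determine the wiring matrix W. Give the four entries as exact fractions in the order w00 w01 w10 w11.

obs A: pose=(7,8,S) → sL=80/101, sR=16/13, mL=-80/101, mR=16/13
obs B: pose=(-4,-4,S) → sL=32, sR=32/13, mL=-32, mR=32/13
sensor matrix S = [[80/101, 16/13], [32, 32/13]]; det S = -49152/1313
solve [mL_A; mL_B] = S·[w00; w01] and [mR_A; mR_B] = S·[w10; w11]:
  w00 = -1, w01 = 0, w10 = 0, w11 = 1

-1 0 0 1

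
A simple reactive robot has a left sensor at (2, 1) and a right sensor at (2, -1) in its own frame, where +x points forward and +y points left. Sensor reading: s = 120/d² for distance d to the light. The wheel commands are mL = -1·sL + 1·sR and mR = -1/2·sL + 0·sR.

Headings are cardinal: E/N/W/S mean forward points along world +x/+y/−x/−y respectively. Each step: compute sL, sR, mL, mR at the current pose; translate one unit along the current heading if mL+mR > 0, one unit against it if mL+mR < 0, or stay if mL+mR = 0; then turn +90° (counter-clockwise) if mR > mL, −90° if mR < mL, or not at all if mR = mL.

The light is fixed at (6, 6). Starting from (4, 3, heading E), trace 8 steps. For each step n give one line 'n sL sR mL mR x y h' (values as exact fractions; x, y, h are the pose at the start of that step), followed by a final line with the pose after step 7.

0 30 15/2 -45/2 -15 4 3 E
1 120/17 24 288/17 -60/17 3 3 N
2 60 12 -48 -30 3 4 E
3 24/5 40/3 128/15 -12/5 2 4 N
4 30 15 -15 -15 2 5 E
5 40/3 120/13 -160/39 -20/3 1 5 E
6 60/17 60/29 -720/493 -30/17 0 5 S
7 24/13 24/13 0 -12/13 0 6 W
final 1 6 N

n=0: pose=(4,3,E); sL=30, sR=15/2; mL=-45/2, mR=-15; mL+mR=-75/2 → advance -1; mR−mL=15/2 → turn +1·90°
n=1: pose=(3,3,N); sL=120/17, sR=24; mL=288/17, mR=-60/17; mL+mR=228/17 → advance +1; mR−mL=-348/17 → turn -1·90°
n=2: pose=(3,4,E); sL=60, sR=12; mL=-48, mR=-30; mL+mR=-78 → advance -1; mR−mL=18 → turn +1·90°
n=3: pose=(2,4,N); sL=24/5, sR=40/3; mL=128/15, mR=-12/5; mL+mR=92/15 → advance +1; mR−mL=-164/15 → turn -1·90°
n=4: pose=(2,5,E); sL=30, sR=15; mL=-15, mR=-15; mL+mR=-30 → advance -1; mR−mL=0 → turn +0·90°
n=5: pose=(1,5,E); sL=40/3, sR=120/13; mL=-160/39, mR=-20/3; mL+mR=-140/13 → advance -1; mR−mL=-100/39 → turn -1·90°
n=6: pose=(0,5,S); sL=60/17, sR=60/29; mL=-720/493, mR=-30/17; mL+mR=-1590/493 → advance -1; mR−mL=-150/493 → turn -1·90°
n=7: pose=(0,6,W); sL=24/13, sR=24/13; mL=0, mR=-12/13; mL+mR=-12/13 → advance -1; mR−mL=-12/13 → turn -1·90°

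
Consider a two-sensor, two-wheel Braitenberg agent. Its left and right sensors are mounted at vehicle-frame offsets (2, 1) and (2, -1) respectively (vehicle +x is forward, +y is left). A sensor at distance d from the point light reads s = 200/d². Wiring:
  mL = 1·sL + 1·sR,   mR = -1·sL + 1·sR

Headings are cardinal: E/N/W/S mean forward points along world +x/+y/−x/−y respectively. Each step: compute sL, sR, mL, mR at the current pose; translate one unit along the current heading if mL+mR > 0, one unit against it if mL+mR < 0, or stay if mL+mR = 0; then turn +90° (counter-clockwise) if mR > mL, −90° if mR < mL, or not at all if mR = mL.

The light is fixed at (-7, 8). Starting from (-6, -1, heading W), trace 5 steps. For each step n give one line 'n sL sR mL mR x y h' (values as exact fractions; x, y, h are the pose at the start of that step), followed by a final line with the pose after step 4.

0 200/101 40/13 6640/1313 1440/1313 -6 -1 W
1 4 4 8 0 -7 -1 N
2 200/53 40/17 5520/901 -1280/901 -7 0 E
3 25/13 2 51/13 1/13 -6 0 S
4 200/101 40/13 6640/1313 1440/1313 -6 -1 W
final -7 -1 N

n=0: pose=(-6,-1,W); sL=200/101, sR=40/13; mL=6640/1313, mR=1440/1313; mL+mR=80/13 → advance +1; mR−mL=-400/101 → turn -1·90°
n=1: pose=(-7,-1,N); sL=4, sR=4; mL=8, mR=0; mL+mR=8 → advance +1; mR−mL=-8 → turn -1·90°
n=2: pose=(-7,0,E); sL=200/53, sR=40/17; mL=5520/901, mR=-1280/901; mL+mR=80/17 → advance +1; mR−mL=-400/53 → turn -1·90°
n=3: pose=(-6,0,S); sL=25/13, sR=2; mL=51/13, mR=1/13; mL+mR=4 → advance +1; mR−mL=-50/13 → turn -1·90°
n=4: pose=(-6,-1,W); sL=200/101, sR=40/13; mL=6640/1313, mR=1440/1313; mL+mR=80/13 → advance +1; mR−mL=-400/101 → turn -1·90°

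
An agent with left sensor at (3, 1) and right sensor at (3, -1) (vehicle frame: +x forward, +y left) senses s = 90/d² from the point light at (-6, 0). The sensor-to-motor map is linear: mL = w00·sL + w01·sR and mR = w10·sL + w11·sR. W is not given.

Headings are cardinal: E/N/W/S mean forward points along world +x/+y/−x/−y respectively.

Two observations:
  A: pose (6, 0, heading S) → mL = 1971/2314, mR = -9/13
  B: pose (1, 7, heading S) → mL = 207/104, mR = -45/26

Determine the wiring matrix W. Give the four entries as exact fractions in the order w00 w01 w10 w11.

obs A: pose=(6,0,S) → sL=45/89, sR=9/13, mL=1971/2314, mR=-9/13
obs B: pose=(1,7,S) → sL=9/8, sR=45/26, mL=207/104, mR=-45/26
sensor matrix S = [[45/89, 9/13], [9/8, 45/26]]; det S = 891/9256
solve [mL_A; mL_B] = S·[w00; w01] and [mR_A; mR_B] = S·[w10; w11]:
  w00 = 1, w01 = 1/2, w10 = 0, w11 = -1

1 1/2 0 -1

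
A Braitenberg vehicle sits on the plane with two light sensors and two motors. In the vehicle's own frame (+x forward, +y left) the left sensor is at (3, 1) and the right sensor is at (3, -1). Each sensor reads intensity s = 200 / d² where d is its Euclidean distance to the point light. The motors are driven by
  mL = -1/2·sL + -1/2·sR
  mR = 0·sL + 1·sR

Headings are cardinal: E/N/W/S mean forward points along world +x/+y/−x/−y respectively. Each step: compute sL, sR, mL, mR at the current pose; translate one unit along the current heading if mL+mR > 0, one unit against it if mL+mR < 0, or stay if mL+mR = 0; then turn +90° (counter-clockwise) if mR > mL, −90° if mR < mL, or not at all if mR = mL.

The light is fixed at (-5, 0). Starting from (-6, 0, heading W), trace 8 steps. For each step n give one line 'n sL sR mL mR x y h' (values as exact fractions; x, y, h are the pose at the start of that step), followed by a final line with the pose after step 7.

n=0: pose=(-6,0,W); sL=200/17, sR=200/17; mL=-200/17, mR=200/17; mL+mR=0 → advance +0; mR−mL=400/17 → turn +1·90°
n=1: pose=(-6,0,S); sL=200/9, sR=200/13; mL=-2200/117, mR=200/13; mL+mR=-400/117 → advance -1; mR−mL=4000/117 → turn +1·90°
n=2: pose=(-6,1,E); sL=25, sR=50; mL=-75/2, mR=50; mL+mR=25/2 → advance +1; mR−mL=175/2 → turn +1·90°
n=3: pose=(-5,1,N); sL=200/17, sR=200/17; mL=-200/17, mR=200/17; mL+mR=0 → advance +0; mR−mL=400/17 → turn +1·90°
n=4: pose=(-5,1,W); sL=200/9, sR=200/13; mL=-2200/117, mR=200/13; mL+mR=-400/117 → advance -1; mR−mL=4000/117 → turn +1·90°
n=5: pose=(-4,1,S); sL=25, sR=50; mL=-75/2, mR=50; mL+mR=25/2 → advance +1; mR−mL=175/2 → turn +1·90°
n=6: pose=(-4,0,E); sL=200/17, sR=200/17; mL=-200/17, mR=200/17; mL+mR=0 → advance +0; mR−mL=400/17 → turn +1·90°
n=7: pose=(-4,0,N); sL=200/9, sR=200/13; mL=-2200/117, mR=200/13; mL+mR=-400/117 → advance -1; mR−mL=4000/117 → turn +1·90°

0 200/17 200/17 -200/17 200/17 -6 0 W
1 200/9 200/13 -2200/117 200/13 -6 0 S
2 25 50 -75/2 50 -6 1 E
3 200/17 200/17 -200/17 200/17 -5 1 N
4 200/9 200/13 -2200/117 200/13 -5 1 W
5 25 50 -75/2 50 -4 1 S
6 200/17 200/17 -200/17 200/17 -4 0 E
7 200/9 200/13 -2200/117 200/13 -4 0 N
final -4 -1 W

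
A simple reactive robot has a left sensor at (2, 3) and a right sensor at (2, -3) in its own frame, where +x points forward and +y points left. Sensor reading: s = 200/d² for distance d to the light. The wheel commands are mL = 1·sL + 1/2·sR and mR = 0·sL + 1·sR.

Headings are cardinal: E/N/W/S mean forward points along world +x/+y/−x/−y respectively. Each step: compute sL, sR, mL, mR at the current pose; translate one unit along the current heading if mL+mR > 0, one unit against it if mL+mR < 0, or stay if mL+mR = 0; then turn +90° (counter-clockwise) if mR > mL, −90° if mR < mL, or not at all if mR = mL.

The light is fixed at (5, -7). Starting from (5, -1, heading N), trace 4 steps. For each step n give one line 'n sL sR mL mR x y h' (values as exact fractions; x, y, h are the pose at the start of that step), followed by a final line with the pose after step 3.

0 200/73 200/73 300/73 200/73 5 -1 N
1 25/13 10 90/13 10 5 0 E
2 40/17 200/97 5580/1649 200/97 6 0 N
3 20/13 100/17 990/221 100/17 6 1 E
final 7 1 N

n=0: pose=(5,-1,N); sL=200/73, sR=200/73; mL=300/73, mR=200/73; mL+mR=500/73 → advance +1; mR−mL=-100/73 → turn -1·90°
n=1: pose=(5,0,E); sL=25/13, sR=10; mL=90/13, mR=10; mL+mR=220/13 → advance +1; mR−mL=40/13 → turn +1·90°
n=2: pose=(6,0,N); sL=40/17, sR=200/97; mL=5580/1649, mR=200/97; mL+mR=8980/1649 → advance +1; mR−mL=-2180/1649 → turn -1·90°
n=3: pose=(6,1,E); sL=20/13, sR=100/17; mL=990/221, mR=100/17; mL+mR=2290/221 → advance +1; mR−mL=310/221 → turn +1·90°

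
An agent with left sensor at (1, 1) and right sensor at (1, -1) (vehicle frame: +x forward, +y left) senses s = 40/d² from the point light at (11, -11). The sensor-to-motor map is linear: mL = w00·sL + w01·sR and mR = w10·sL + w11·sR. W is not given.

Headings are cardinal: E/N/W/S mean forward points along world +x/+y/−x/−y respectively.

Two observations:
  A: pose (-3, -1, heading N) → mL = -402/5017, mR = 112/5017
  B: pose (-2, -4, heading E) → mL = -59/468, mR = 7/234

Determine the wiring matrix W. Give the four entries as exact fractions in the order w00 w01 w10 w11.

1/2 -1 -1 1

obs A: pose=(-3,-1,N) → sL=20/173, sR=4/29, mL=-402/5017, mR=112/5017
obs B: pose=(-2,-4,E) → sL=5/26, sR=2/9, mL=-59/468, mR=7/234
sensor matrix S = [[20/173, 4/29], [5/26, 2/9]]; det S = -490/586989
solve [mL_A; mL_B] = S·[w00; w01] and [mR_A; mR_B] = S·[w10; w11]:
  w00 = 1/2, w01 = -1, w10 = -1, w11 = 1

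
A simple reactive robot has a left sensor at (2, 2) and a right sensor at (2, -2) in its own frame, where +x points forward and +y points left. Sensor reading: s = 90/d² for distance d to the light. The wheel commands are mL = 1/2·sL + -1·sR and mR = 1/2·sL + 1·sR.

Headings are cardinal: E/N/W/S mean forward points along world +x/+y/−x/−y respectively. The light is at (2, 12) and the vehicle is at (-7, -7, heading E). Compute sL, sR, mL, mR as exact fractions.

45/169 9/49 -837/16562 5247/16562

left sensor world pos  = (-5, -5); dL² = 338
right sensor world pos = (-5, -9); dR² = 490
sL = 90/338 = 45/169
sR = 90/490 = 9/49
mL = 1/2·sL + -1·sR = -837/16562
mR = 1/2·sL + 1·sR = 5247/16562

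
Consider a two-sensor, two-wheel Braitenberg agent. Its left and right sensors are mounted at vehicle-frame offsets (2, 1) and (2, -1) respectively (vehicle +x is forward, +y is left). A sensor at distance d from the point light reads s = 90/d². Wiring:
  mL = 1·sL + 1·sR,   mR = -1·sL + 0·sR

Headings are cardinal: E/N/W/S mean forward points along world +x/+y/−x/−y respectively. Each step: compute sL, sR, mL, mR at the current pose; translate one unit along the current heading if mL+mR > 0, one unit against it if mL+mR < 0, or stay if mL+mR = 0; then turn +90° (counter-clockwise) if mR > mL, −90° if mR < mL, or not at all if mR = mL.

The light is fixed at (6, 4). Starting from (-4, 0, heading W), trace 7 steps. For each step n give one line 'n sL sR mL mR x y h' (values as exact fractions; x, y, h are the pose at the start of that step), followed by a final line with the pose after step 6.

n=0: pose=(-4,0,W); sL=90/169, sR=10/17; mL=3220/2873, mR=-90/169; mL+mR=10/17 → advance +1; mR−mL=-4750/2873 → turn -1·90°
n=1: pose=(-5,0,N); sL=45/74, sR=45/52; mL=2835/1924, mR=-45/74; mL+mR=45/52 → advance +1; mR−mL=-4005/1924 → turn -1·90°
n=2: pose=(-5,1,E); sL=18/17, sR=90/97; mL=3276/1649, mR=-18/17; mL+mR=90/97 → advance +1; mR−mL=-5022/1649 → turn -1·90°
n=3: pose=(-4,1,S); sL=45/53, sR=45/73; mL=5670/3869, mR=-45/53; mL+mR=45/73 → advance +1; mR−mL=-8955/3869 → turn -1·90°
n=4: pose=(-4,0,W); sL=90/169, sR=10/17; mL=3220/2873, mR=-90/169; mL+mR=10/17 → advance +1; mR−mL=-4750/2873 → turn -1·90°
n=5: pose=(-5,0,N); sL=45/74, sR=45/52; mL=2835/1924, mR=-45/74; mL+mR=45/52 → advance +1; mR−mL=-4005/1924 → turn -1·90°
n=6: pose=(-5,1,E); sL=18/17, sR=90/97; mL=3276/1649, mR=-18/17; mL+mR=90/97 → advance +1; mR−mL=-5022/1649 → turn -1·90°

0 90/169 10/17 3220/2873 -90/169 -4 0 W
1 45/74 45/52 2835/1924 -45/74 -5 0 N
2 18/17 90/97 3276/1649 -18/17 -5 1 E
3 45/53 45/73 5670/3869 -45/53 -4 1 S
4 90/169 10/17 3220/2873 -90/169 -4 0 W
5 45/74 45/52 2835/1924 -45/74 -5 0 N
6 18/17 90/97 3276/1649 -18/17 -5 1 E
final -4 1 S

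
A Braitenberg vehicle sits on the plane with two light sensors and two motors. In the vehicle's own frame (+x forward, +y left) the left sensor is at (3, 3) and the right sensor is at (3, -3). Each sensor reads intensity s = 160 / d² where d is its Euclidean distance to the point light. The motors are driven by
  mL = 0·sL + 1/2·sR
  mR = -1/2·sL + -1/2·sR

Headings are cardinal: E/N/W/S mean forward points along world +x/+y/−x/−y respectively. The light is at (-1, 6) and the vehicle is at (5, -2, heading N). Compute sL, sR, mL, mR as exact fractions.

left sensor world pos  = (2, 1); dL² = 34
right sensor world pos = (8, 1); dR² = 106
sL = 160/34 = 80/17
sR = 160/106 = 80/53
mL = 0·sL + 1/2·sR = 40/53
mR = -1/2·sL + -1/2·sR = -2800/901

80/17 80/53 40/53 -2800/901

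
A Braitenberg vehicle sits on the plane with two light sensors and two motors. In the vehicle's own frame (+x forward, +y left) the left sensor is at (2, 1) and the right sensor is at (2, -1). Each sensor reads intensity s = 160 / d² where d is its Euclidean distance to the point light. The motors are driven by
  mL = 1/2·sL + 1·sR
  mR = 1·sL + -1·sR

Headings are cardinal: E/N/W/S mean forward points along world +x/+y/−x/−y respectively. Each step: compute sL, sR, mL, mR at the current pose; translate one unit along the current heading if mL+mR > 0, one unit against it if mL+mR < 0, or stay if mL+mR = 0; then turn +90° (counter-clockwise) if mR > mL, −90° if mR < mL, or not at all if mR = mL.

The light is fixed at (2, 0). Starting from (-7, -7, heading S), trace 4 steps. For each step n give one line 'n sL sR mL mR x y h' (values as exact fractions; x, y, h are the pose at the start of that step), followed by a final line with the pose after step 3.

0 32/29 160/181 7536/5249 1152/5249 -7 -7 S
1 80/101 16/17 2296/1717 -256/1717 -7 -8 W
2 160/157 160/117 34480/18369 -6400/18369 -8 -8 N
3 8/5 5/4 41/20 7/20 -8 -7 E
final -7 -7 S

n=0: pose=(-7,-7,S); sL=32/29, sR=160/181; mL=7536/5249, mR=1152/5249; mL+mR=48/29 → advance +1; mR−mL=-6384/5249 → turn -1·90°
n=1: pose=(-7,-8,W); sL=80/101, sR=16/17; mL=2296/1717, mR=-256/1717; mL+mR=120/101 → advance +1; mR−mL=-2552/1717 → turn -1·90°
n=2: pose=(-8,-8,N); sL=160/157, sR=160/117; mL=34480/18369, mR=-6400/18369; mL+mR=240/157 → advance +1; mR−mL=-40880/18369 → turn -1·90°
n=3: pose=(-8,-7,E); sL=8/5, sR=5/4; mL=41/20, mR=7/20; mL+mR=12/5 → advance +1; mR−mL=-17/10 → turn -1·90°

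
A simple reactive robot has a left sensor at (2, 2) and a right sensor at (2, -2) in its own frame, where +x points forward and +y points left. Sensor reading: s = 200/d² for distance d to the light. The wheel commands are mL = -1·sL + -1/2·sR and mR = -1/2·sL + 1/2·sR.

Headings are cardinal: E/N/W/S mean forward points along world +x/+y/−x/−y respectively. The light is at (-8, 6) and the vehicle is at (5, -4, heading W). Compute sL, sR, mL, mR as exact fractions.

40/53 40/37 -2540/1961 320/1961

left sensor world pos  = (3, -6); dL² = 265
right sensor world pos = (3, -2); dR² = 185
sL = 200/265 = 40/53
sR = 200/185 = 40/37
mL = -1·sL + -1/2·sR = -2540/1961
mR = -1/2·sL + 1/2·sR = 320/1961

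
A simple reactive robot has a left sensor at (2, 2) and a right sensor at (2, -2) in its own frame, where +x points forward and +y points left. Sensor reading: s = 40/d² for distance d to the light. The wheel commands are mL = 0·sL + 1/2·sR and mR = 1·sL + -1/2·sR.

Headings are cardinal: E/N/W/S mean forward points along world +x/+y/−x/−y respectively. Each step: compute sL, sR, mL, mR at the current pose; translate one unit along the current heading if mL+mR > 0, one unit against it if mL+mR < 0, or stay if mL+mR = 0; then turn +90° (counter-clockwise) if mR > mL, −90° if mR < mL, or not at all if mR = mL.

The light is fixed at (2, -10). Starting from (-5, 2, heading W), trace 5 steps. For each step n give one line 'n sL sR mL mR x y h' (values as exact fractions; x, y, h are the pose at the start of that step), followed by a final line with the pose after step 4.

0 40/181 40/277 20/277 7460/50137 -5 2 W
1 5/17 1/5 1/10 33/170 -6 2 S
2 8/41 40/117 20/117 116/4797 -6 1 E
3 20/53 20/81 10/81 1090/4293 -5 1 S
4 40/169 40/89 20/89 180/15041 -5 0 E
final -4 0 S

n=0: pose=(-5,2,W); sL=40/181, sR=40/277; mL=20/277, mR=7460/50137; mL+mR=40/181 → advance +1; mR−mL=3840/50137 → turn +1·90°
n=1: pose=(-6,2,S); sL=5/17, sR=1/5; mL=1/10, mR=33/170; mL+mR=5/17 → advance +1; mR−mL=8/85 → turn +1·90°
n=2: pose=(-6,1,E); sL=8/41, sR=40/117; mL=20/117, mR=116/4797; mL+mR=8/41 → advance +1; mR−mL=-704/4797 → turn -1·90°
n=3: pose=(-5,1,S); sL=20/53, sR=20/81; mL=10/81, mR=1090/4293; mL+mR=20/53 → advance +1; mR−mL=560/4293 → turn +1·90°
n=4: pose=(-5,0,E); sL=40/169, sR=40/89; mL=20/89, mR=180/15041; mL+mR=40/169 → advance +1; mR−mL=-3200/15041 → turn -1·90°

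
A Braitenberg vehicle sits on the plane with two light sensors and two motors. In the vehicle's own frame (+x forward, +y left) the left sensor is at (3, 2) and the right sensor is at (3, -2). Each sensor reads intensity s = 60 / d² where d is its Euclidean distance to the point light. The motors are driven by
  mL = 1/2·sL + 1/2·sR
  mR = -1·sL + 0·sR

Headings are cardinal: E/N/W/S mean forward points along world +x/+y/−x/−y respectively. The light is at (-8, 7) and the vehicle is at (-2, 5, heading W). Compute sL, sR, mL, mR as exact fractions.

left sensor world pos  = (-5, 3); dL² = 25
right sensor world pos = (-5, 7); dR² = 9
sL = 60/25 = 12/5
sR = 60/9 = 20/3
mL = 1/2·sL + 1/2·sR = 68/15
mR = -1·sL + 0·sR = -12/5

12/5 20/3 68/15 -12/5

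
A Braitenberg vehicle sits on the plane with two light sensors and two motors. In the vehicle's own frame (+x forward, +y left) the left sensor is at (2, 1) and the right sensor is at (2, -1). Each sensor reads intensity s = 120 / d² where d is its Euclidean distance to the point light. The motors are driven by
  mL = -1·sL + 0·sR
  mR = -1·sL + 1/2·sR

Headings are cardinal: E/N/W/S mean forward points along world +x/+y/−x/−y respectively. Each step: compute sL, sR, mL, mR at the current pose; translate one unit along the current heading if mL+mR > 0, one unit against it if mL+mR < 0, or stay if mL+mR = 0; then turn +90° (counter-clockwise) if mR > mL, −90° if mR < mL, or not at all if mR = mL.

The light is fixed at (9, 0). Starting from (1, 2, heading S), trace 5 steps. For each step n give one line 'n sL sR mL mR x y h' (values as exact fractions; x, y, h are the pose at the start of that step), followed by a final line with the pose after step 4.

n=0: pose=(1,2,S); sL=120/49, sR=40/27; mL=-120/49, mR=-2260/1323; mL+mR=-5500/1323 → advance -1; mR−mL=20/27 → turn +1·90°
n=1: pose=(1,3,E); sL=30/13, sR=3; mL=-30/13, mR=-21/26; mL+mR=-81/26 → advance -1; mR−mL=3/2 → turn +1·90°
n=2: pose=(0,3,N); sL=24/25, sR=120/89; mL=-24/25, mR=-636/2225; mL+mR=-2772/2225 → advance -1; mR−mL=60/89 → turn +1·90°
n=3: pose=(0,2,W); sL=60/61, sR=12/13; mL=-60/61, mR=-414/793; mL+mR=-1194/793 → advance -1; mR−mL=6/13 → turn +1·90°
n=4: pose=(1,2,S); sL=120/49, sR=40/27; mL=-120/49, mR=-2260/1323; mL+mR=-5500/1323 → advance -1; mR−mL=20/27 → turn +1·90°

0 120/49 40/27 -120/49 -2260/1323 1 2 S
1 30/13 3 -30/13 -21/26 1 3 E
2 24/25 120/89 -24/25 -636/2225 0 3 N
3 60/61 12/13 -60/61 -414/793 0 2 W
4 120/49 40/27 -120/49 -2260/1323 1 2 S
final 1 3 E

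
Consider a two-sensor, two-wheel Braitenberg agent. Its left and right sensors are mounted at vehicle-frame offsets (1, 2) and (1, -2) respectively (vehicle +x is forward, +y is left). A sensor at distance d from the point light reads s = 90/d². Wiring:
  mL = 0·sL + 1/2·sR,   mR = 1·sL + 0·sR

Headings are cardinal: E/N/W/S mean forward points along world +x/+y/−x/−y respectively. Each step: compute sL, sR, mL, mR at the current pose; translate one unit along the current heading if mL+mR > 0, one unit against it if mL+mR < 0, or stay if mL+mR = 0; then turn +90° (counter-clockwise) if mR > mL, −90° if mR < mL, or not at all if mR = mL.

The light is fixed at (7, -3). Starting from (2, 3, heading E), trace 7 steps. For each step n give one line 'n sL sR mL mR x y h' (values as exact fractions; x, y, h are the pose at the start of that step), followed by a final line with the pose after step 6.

n=0: pose=(2,3,E); sL=9/8, sR=45/16; mL=45/32, mR=9/8; mL+mR=81/32 → advance +1; mR−mL=-9/32 → turn -1·90°
n=1: pose=(3,3,S); sL=90/29, sR=90/61; mL=45/61, mR=90/29; mL+mR=6795/1769 → advance +1; mR−mL=4185/1769 → turn +1·90°
n=2: pose=(3,2,E); sL=45/29, sR=5; mL=5/2, mR=45/29; mL+mR=235/58 → advance +1; mR−mL=-55/58 → turn -1·90°
n=3: pose=(4,2,S); sL=90/17, sR=90/41; mL=45/41, mR=90/17; mL+mR=4455/697 → advance +1; mR−mL=2925/697 → turn +1·90°
n=4: pose=(4,1,E); sL=9/4, sR=45/4; mL=45/8, mR=9/4; mL+mR=63/8 → advance +1; mR−mL=-27/8 → turn -1·90°
n=5: pose=(5,1,S); sL=10, sR=18/5; mL=9/5, mR=10; mL+mR=59/5 → advance +1; mR−mL=41/5 → turn +1·90°
n=6: pose=(5,0,E); sL=45/13, sR=45; mL=45/2, mR=45/13; mL+mR=675/26 → advance +1; mR−mL=-495/26 → turn -1·90°

0 9/8 45/16 45/32 9/8 2 3 E
1 90/29 90/61 45/61 90/29 3 3 S
2 45/29 5 5/2 45/29 3 2 E
3 90/17 90/41 45/41 90/17 4 2 S
4 9/4 45/4 45/8 9/4 4 1 E
5 10 18/5 9/5 10 5 1 S
6 45/13 45 45/2 45/13 5 0 E
final 6 0 S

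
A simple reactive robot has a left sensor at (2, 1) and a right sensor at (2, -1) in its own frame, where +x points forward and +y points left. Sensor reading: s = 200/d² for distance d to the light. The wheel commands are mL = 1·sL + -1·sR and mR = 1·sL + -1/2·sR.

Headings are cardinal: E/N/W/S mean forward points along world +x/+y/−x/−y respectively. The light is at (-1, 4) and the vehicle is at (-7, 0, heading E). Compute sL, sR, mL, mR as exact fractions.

left sensor world pos  = (-5, 1); dL² = 25
right sensor world pos = (-5, -1); dR² = 41
sL = 200/25 = 8
sR = 200/41 = 200/41
mL = 1·sL + -1·sR = 128/41
mR = 1·sL + -1/2·sR = 228/41

8 200/41 128/41 228/41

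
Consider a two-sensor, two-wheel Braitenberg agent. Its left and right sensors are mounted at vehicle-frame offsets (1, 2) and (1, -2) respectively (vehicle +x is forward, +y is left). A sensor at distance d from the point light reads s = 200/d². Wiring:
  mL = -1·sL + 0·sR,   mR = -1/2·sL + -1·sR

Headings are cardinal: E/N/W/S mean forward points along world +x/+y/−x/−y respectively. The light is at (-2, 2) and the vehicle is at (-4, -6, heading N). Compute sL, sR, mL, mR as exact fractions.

left sensor world pos  = (-6, -5); dL² = 65
right sensor world pos = (-2, -5); dR² = 49
sL = 200/65 = 40/13
sR = 200/49 = 200/49
mL = -1·sL + 0·sR = -40/13
mR = -1/2·sL + -1·sR = -3580/637

40/13 200/49 -40/13 -3580/637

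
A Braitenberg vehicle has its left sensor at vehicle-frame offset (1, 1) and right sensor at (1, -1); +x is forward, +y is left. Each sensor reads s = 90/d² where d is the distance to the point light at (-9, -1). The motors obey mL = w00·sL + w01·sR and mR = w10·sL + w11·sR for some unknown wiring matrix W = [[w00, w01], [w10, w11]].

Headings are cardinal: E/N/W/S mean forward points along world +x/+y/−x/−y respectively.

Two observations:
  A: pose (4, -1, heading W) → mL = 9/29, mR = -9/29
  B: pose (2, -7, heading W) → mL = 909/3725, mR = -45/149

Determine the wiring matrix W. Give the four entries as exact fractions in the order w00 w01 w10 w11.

obs A: pose=(4,-1,W) → sL=18/29, sR=18/29, mL=9/29, mR=-9/29
obs B: pose=(2,-7,W) → sL=90/149, sR=18/25, mL=909/3725, mR=-45/149
sensor matrix S = [[18/29, 18/29], [90/149, 18/25]]; det S = 7776/108025
solve [mL_A; mL_B] = S·[w00; w01] and [mR_A; mR_B] = S·[w10; w11]:
  w00 = 1, w01 = -1/2, w10 = -1/2, w11 = 0

1 -1/2 -1/2 0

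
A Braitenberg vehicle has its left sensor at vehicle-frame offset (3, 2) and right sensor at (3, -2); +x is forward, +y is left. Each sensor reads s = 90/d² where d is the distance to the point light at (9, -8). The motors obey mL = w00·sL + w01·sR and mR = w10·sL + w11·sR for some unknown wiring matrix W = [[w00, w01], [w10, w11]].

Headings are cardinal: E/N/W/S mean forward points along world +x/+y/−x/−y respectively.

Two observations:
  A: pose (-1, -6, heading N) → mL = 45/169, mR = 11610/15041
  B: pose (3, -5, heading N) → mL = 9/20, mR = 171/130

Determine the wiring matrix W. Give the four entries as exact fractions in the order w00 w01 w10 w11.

1/2 0 1/2 1/2

obs A: pose=(-1,-6,N) → sL=90/169, sR=90/89, mL=45/169, mR=11610/15041
obs B: pose=(3,-5,N) → sL=9/10, sR=45/26, mL=9/20, mR=171/130
sensor matrix S = [[90/169, 90/89], [9/10, 45/26]]; det S = 2268/195533
solve [mL_A; mL_B] = S·[w00; w01] and [mR_A; mR_B] = S·[w10; w11]:
  w00 = 1/2, w01 = 0, w10 = 1/2, w11 = 1/2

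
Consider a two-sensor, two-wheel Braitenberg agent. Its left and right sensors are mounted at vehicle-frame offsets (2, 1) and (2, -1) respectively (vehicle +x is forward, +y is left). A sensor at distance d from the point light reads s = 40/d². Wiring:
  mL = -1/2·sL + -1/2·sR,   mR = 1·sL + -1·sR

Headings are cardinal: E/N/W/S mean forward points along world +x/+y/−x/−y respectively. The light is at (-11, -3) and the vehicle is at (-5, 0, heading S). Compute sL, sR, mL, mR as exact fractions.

left sensor world pos  = (-4, -2); dL² = 50
right sensor world pos = (-6, -2); dR² = 26
sL = 40/50 = 4/5
sR = 40/26 = 20/13
mL = -1/2·sL + -1/2·sR = -76/65
mR = 1·sL + -1·sR = -48/65

4/5 20/13 -76/65 -48/65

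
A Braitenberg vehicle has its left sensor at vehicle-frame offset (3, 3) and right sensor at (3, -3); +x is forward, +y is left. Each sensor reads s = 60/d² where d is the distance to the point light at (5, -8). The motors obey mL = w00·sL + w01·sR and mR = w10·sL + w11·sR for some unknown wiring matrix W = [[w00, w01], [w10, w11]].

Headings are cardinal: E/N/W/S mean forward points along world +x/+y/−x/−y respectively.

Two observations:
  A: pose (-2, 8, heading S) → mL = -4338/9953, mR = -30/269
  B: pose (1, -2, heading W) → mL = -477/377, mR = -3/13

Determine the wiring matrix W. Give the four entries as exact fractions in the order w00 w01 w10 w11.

obs A: pose=(-2,8,S) → sL=12/37, sR=60/269, mL=-4338/9953, mR=-30/269
obs B: pose=(1,-2,W) → sL=30/29, sR=6/13, mL=-477/377, mR=-3/13
sensor matrix S = [[12/37, 60/269], [30/29, 6/13]]; det S = -304128/3752281
solve [mL_A; mL_B] = S·[w00; w01] and [mR_A; mR_B] = S·[w10; w11]:
  w00 = -1, w01 = -1/2, w10 = 0, w11 = -1/2

-1 -1/2 0 -1/2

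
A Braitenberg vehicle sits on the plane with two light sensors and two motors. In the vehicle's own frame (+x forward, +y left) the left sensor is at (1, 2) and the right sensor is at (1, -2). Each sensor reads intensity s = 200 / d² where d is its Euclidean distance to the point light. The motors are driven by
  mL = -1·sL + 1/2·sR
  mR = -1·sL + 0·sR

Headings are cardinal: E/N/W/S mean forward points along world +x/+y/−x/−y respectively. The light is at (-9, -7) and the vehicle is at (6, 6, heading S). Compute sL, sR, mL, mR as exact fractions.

left sensor world pos  = (8, 5); dL² = 433
right sensor world pos = (4, 5); dR² = 313
sL = 200/433 = 200/433
sR = 200/313 = 200/313
mL = -1·sL + 1/2·sR = -19300/135529
mR = -1·sL + 0·sR = -200/433

200/433 200/313 -19300/135529 -200/433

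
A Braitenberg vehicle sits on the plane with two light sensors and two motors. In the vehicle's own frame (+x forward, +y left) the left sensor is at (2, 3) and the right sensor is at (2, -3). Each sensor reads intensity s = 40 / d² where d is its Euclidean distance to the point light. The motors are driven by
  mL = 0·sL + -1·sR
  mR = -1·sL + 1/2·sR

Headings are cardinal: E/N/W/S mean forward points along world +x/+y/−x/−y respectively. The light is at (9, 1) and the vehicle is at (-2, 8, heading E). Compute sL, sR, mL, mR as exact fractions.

left sensor world pos  = (0, 11); dL² = 181
right sensor world pos = (0, 5); dR² = 97
sL = 40/181 = 40/181
sR = 40/97 = 40/97
mL = 0·sL + -1·sR = -40/97
mR = -1·sL + 1/2·sR = -260/17557

40/181 40/97 -40/97 -260/17557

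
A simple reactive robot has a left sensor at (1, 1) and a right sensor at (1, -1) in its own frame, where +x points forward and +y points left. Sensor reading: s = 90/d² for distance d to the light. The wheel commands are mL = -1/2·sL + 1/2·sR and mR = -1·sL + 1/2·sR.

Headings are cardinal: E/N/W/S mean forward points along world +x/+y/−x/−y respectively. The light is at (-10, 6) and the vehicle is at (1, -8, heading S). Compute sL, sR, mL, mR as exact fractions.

left sensor world pos  = (2, -9); dL² = 369
right sensor world pos = (0, -9); dR² = 325
sL = 90/369 = 10/41
sR = 90/325 = 18/65
mL = -1/2·sL + 1/2·sR = 44/2665
mR = -1·sL + 1/2·sR = -281/2665

10/41 18/65 44/2665 -281/2665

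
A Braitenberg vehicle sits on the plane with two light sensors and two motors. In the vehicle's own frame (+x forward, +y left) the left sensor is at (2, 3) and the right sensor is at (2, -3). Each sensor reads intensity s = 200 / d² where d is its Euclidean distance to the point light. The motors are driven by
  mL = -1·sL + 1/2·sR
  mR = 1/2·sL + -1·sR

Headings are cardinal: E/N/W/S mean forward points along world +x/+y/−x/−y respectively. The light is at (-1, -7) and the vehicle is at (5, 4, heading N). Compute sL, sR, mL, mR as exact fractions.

left sensor world pos  = (2, 6); dL² = 178
right sensor world pos = (8, 6); dR² = 250
sL = 200/178 = 100/89
sR = 200/250 = 4/5
mL = -1·sL + 1/2·sR = -322/445
mR = 1/2·sL + -1·sR = -106/445

100/89 4/5 -322/445 -106/445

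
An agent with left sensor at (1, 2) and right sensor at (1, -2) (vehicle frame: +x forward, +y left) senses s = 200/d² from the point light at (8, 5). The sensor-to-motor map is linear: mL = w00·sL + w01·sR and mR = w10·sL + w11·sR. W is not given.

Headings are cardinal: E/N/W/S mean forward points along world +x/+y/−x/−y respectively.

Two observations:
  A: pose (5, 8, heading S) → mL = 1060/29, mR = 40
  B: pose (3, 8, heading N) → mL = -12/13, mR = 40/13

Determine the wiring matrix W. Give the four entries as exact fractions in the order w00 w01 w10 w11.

obs A: pose=(5,8,S) → sL=40, sR=200/29, mL=1060/29, mR=40
obs B: pose=(3,8,N) → sL=40/13, sR=8, mL=-12/13, mR=40/13
sensor matrix S = [[40, 200/29], [40/13, 8]]; det S = 112640/377
solve [mL_A; mL_B] = S·[w00; w01] and [mR_A; mR_B] = S·[w10; w11]:
  w00 = 1, w01 = -1/2, w10 = 1, w11 = 0

1 -1/2 1 0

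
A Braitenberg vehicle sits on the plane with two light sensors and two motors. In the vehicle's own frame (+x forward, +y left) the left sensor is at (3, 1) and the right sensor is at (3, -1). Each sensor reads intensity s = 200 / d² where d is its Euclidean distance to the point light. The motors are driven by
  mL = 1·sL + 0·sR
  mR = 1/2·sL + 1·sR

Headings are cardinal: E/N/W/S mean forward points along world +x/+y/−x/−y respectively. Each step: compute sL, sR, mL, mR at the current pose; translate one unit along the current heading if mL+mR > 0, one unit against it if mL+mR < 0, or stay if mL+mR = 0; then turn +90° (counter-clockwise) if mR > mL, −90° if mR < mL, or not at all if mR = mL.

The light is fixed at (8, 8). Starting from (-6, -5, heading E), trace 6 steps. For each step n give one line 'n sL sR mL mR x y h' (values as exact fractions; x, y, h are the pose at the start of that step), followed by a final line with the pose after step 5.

0 40/53 200/317 40/53 16940/16801 -6 -5 E
1 25/37 50/61 25/37 5225/4514 -5 -5 N
2 8/17 200/377 8/17 4908/6409 -5 -4 W
3 100/197 4/9 100/197 1238/1773 -6 -4 S
4 40/53 200/317 40/53 16940/16801 -6 -5 E
5 25/37 50/61 25/37 5225/4514 -5 -5 N
final -5 -4 W

n=0: pose=(-6,-5,E); sL=40/53, sR=200/317; mL=40/53, mR=16940/16801; mL+mR=29620/16801 → advance +1; mR−mL=4260/16801 → turn +1·90°
n=1: pose=(-5,-5,N); sL=25/37, sR=50/61; mL=25/37, mR=5225/4514; mL+mR=8275/4514 → advance +1; mR−mL=2175/4514 → turn +1·90°
n=2: pose=(-5,-4,W); sL=8/17, sR=200/377; mL=8/17, mR=4908/6409; mL+mR=7924/6409 → advance +1; mR−mL=1892/6409 → turn +1·90°
n=3: pose=(-6,-4,S); sL=100/197, sR=4/9; mL=100/197, mR=1238/1773; mL+mR=2138/1773 → advance +1; mR−mL=338/1773 → turn +1·90°
n=4: pose=(-6,-5,E); sL=40/53, sR=200/317; mL=40/53, mR=16940/16801; mL+mR=29620/16801 → advance +1; mR−mL=4260/16801 → turn +1·90°
n=5: pose=(-5,-5,N); sL=25/37, sR=50/61; mL=25/37, mR=5225/4514; mL+mR=8275/4514 → advance +1; mR−mL=2175/4514 → turn +1·90°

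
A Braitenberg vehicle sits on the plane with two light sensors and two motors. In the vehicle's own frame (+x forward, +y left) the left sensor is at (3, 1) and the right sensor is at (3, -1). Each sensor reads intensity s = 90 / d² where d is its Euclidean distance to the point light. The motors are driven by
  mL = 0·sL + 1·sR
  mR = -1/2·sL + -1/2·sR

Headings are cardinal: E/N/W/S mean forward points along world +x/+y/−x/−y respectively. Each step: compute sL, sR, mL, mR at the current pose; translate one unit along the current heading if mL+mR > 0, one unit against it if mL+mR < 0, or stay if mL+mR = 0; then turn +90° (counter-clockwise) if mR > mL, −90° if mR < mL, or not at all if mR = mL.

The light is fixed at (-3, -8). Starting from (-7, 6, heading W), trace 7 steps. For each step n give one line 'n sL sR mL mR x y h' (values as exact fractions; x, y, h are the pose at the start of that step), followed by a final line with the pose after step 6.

0 45/109 45/137 45/137 -5535/14933 -7 6 W
1 18/61 90/293 90/293 -5382/17873 -6 6 N
2 45/128 45/98 45/98 -5085/12544 -6 7 E
3 18/29 10/17 10/17 -298/493 -5 7 S
4 9/25 45/157 45/157 -1269/3925 -5 8 W
5 18/73 90/361 90/361 -6534/26353 -4 8 N
6 45/164 9/26 9/26 -1323/4264 -4 9 E
final -3 9 S

n=0: pose=(-7,6,W); sL=45/109, sR=45/137; mL=45/137, mR=-5535/14933; mL+mR=-630/14933 → advance -1; mR−mL=-10440/14933 → turn -1·90°
n=1: pose=(-6,6,N); sL=18/61, sR=90/293; mL=90/293, mR=-5382/17873; mL+mR=108/17873 → advance +1; mR−mL=-10872/17873 → turn -1·90°
n=2: pose=(-6,7,E); sL=45/128, sR=45/98; mL=45/98, mR=-5085/12544; mL+mR=675/12544 → advance +1; mR−mL=-10845/12544 → turn -1·90°
n=3: pose=(-5,7,S); sL=18/29, sR=10/17; mL=10/17, mR=-298/493; mL+mR=-8/493 → advance -1; mR−mL=-588/493 → turn -1·90°
n=4: pose=(-5,8,W); sL=9/25, sR=45/157; mL=45/157, mR=-1269/3925; mL+mR=-144/3925 → advance -1; mR−mL=-2394/3925 → turn -1·90°
n=5: pose=(-4,8,N); sL=18/73, sR=90/361; mL=90/361, mR=-6534/26353; mL+mR=36/26353 → advance +1; mR−mL=-13104/26353 → turn -1·90°
n=6: pose=(-4,9,E); sL=45/164, sR=9/26; mL=9/26, mR=-1323/4264; mL+mR=153/4264 → advance +1; mR−mL=-2799/4264 → turn -1·90°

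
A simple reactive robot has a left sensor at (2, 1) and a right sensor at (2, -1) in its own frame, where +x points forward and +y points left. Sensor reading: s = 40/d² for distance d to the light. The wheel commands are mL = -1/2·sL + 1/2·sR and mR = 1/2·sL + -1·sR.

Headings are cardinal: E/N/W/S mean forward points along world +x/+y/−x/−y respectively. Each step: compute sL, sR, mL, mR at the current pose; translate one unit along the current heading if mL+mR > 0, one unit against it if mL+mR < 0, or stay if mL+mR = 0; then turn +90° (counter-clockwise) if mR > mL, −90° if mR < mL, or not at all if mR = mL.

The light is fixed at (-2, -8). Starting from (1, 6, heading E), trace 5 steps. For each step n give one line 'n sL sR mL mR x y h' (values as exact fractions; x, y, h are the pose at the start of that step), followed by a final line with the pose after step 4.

0 4/25 20/97 56/2425 -306/2425 1 6 E
1 40/153 8/29 32/4437 -644/4437 0 6 S
2 10/49 5/32 -75/3136 -85/1568 0 7 W
3 40/293 8/61 -48/17873 -1124/17873 1 7 N
4 4/25 20/97 56/2425 -306/2425 1 6 E
final 0 6 S

n=0: pose=(1,6,E); sL=4/25, sR=20/97; mL=56/2425, mR=-306/2425; mL+mR=-10/97 → advance -1; mR−mL=-362/2425 → turn -1·90°
n=1: pose=(0,6,S); sL=40/153, sR=8/29; mL=32/4437, mR=-644/4437; mL+mR=-4/29 → advance -1; mR−mL=-676/4437 → turn -1·90°
n=2: pose=(0,7,W); sL=10/49, sR=5/32; mL=-75/3136, mR=-85/1568; mL+mR=-5/64 → advance -1; mR−mL=-95/3136 → turn -1·90°
n=3: pose=(1,7,N); sL=40/293, sR=8/61; mL=-48/17873, mR=-1124/17873; mL+mR=-4/61 → advance -1; mR−mL=-1076/17873 → turn -1·90°
n=4: pose=(1,6,E); sL=4/25, sR=20/97; mL=56/2425, mR=-306/2425; mL+mR=-10/97 → advance -1; mR−mL=-362/2425 → turn -1·90°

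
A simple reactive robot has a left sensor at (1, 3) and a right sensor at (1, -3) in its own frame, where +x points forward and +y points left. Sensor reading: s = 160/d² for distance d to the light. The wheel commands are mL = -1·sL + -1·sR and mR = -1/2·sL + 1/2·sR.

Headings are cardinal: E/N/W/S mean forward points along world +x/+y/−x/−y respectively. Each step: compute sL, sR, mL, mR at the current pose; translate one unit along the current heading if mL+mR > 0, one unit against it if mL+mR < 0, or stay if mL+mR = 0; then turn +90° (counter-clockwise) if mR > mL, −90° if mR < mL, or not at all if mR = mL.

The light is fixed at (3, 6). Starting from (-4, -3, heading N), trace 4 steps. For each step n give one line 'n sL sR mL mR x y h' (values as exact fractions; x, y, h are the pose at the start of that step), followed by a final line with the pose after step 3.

n=0: pose=(-4,-3,N); sL=40/41, sR=2; mL=-122/41, mR=21/41; mL+mR=-101/41 → advance -1; mR−mL=143/41 → turn +1·90°
n=1: pose=(-4,-4,W); sL=160/233, sR=160/113; mL=-55360/26329, mR=9600/26329; mL+mR=-45760/26329 → advance -1; mR−mL=64960/26329 → turn +1·90°
n=2: pose=(-3,-4,S); sL=16/13, sR=80/101; mL=-2656/1313, mR=-288/1313; mL+mR=-2944/1313 → advance -1; mR−mL=2368/1313 → turn +1·90°
n=3: pose=(-3,-3,E); sL=160/61, sR=160/169; mL=-36800/10309, mR=-8640/10309; mL+mR=-45440/10309 → advance -1; mR−mL=28160/10309 → turn +1·90°

0 40/41 2 -122/41 21/41 -4 -3 N
1 160/233 160/113 -55360/26329 9600/26329 -4 -4 W
2 16/13 80/101 -2656/1313 -288/1313 -3 -4 S
3 160/61 160/169 -36800/10309 -8640/10309 -3 -3 E
final -4 -3 N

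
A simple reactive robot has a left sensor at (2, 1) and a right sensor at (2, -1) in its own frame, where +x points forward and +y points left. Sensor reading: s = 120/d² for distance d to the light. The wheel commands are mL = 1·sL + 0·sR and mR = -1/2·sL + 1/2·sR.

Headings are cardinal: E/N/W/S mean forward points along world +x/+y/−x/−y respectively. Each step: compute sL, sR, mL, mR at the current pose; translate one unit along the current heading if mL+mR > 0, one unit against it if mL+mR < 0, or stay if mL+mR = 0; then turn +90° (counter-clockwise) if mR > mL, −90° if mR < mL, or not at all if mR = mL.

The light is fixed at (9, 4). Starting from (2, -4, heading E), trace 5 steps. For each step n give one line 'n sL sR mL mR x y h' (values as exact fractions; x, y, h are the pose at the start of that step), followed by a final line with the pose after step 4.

0 60/37 60/53 60/37 -480/1961 2 -4 E
1 24/25 120/149 24/25 -288/3725 3 -4 S
2 30/41 15/16 30/41 135/1312 3 -5 W
3 120/113 24/17 120/113 336/1921 2 -5 N
4 60/37 60/53 60/37 -480/1961 2 -4 E
final 3 -4 S

n=0: pose=(2,-4,E); sL=60/37, sR=60/53; mL=60/37, mR=-480/1961; mL+mR=2700/1961 → advance +1; mR−mL=-3660/1961 → turn -1·90°
n=1: pose=(3,-4,S); sL=24/25, sR=120/149; mL=24/25, mR=-288/3725; mL+mR=3288/3725 → advance +1; mR−mL=-3864/3725 → turn -1·90°
n=2: pose=(3,-5,W); sL=30/41, sR=15/16; mL=30/41, mR=135/1312; mL+mR=1095/1312 → advance +1; mR−mL=-825/1312 → turn -1·90°
n=3: pose=(2,-5,N); sL=120/113, sR=24/17; mL=120/113, mR=336/1921; mL+mR=2376/1921 → advance +1; mR−mL=-1704/1921 → turn -1·90°
n=4: pose=(2,-4,E); sL=60/37, sR=60/53; mL=60/37, mR=-480/1961; mL+mR=2700/1961 → advance +1; mR−mL=-3660/1961 → turn -1·90°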